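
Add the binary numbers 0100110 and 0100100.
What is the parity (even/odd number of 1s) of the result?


0100110 = 38
0100100 = 36
Sum = 74 = 1001010
1s count = 3

odd parity (3 ones in 1001010)


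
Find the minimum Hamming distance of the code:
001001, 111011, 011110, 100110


Comparing all pairs, minimum distance: 3
Can detect 2 errors, correct 1 errors

3


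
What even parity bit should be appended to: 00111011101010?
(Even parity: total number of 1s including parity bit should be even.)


Number of 1s in data: 8
Parity bit: 0

0


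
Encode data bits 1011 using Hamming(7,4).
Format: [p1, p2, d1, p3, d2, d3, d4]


Parity bits: p1=0, p2=1, p3=0

0110011


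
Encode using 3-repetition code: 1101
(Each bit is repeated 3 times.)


Each bit -> 3 copies

111111000111


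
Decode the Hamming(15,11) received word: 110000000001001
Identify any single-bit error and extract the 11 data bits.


Syndrome = 0: no error detected

Data: 00000001001 (no errors)


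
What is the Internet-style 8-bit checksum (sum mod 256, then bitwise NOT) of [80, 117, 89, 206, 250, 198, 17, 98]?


Sum = 1055 mod 256 = 31
Complement = 224

224


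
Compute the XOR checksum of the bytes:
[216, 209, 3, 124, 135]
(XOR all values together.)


XOR chain: 216 ^ 209 ^ 3 ^ 124 ^ 135 = 241

241


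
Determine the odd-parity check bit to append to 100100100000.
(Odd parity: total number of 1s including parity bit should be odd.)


Number of 1s in data: 3
Parity bit: 0

0


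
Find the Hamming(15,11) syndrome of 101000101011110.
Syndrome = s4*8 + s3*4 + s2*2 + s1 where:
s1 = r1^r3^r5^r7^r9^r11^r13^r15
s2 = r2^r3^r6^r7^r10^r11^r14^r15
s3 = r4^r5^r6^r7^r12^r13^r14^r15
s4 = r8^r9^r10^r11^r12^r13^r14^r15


s1=0, s2=0, s3=0, s4=1

Syndrome = 8 (error at position 8)


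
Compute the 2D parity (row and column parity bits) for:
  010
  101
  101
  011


Row parities: 1000
Column parities: 001

Row P: 1000, Col P: 001, Corner: 1


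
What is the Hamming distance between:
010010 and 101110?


XOR: 111100
Count of 1s: 4

4


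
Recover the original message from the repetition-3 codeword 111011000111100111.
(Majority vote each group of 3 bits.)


Groups: 111, 011, 000, 111, 100, 111
Majority votes: 110101

110101


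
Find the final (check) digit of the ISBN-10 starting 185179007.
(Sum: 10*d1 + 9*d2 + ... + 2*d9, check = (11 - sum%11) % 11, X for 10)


Weighted sum: 230
230 mod 11 = 10

Check digit: 1


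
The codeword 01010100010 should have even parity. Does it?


Number of 1s: 4

Yes, parity is correct (4 ones)


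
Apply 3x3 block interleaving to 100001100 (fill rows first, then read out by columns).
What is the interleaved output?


Matrix:
  100
  001
  100
Read columns: 101000010

101000010


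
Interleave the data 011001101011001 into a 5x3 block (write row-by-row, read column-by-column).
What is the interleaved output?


Matrix:
  011
  001
  101
  011
  001
Read columns: 001001001011111

001001001011111


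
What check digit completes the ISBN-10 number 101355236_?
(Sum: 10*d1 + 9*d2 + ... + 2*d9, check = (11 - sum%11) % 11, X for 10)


Weighted sum: 123
123 mod 11 = 2

Check digit: 9


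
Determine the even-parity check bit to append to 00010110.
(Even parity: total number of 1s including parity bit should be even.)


Number of 1s in data: 3
Parity bit: 1

1


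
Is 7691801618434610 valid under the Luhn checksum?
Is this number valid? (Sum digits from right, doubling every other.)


Luhn sum = 73
73 mod 10 = 3

Invalid (Luhn sum mod 10 = 3)


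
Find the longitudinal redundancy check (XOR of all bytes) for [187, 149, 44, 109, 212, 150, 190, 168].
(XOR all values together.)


XOR chain: 187 ^ 149 ^ 44 ^ 109 ^ 212 ^ 150 ^ 190 ^ 168 = 59

59


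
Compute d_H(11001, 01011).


XOR: 10010
Count of 1s: 2

2


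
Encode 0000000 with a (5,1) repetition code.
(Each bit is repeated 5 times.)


Each bit -> 5 copies

00000000000000000000000000000000000


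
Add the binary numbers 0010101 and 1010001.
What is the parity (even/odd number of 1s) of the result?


0010101 = 21
1010001 = 81
Sum = 102 = 1100110
1s count = 4

even parity (4 ones in 1100110)


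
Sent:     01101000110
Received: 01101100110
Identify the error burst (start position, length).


XOR: 00000100000

Burst at position 5, length 1


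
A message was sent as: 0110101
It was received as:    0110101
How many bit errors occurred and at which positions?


XOR: 0000000

0 errors (received matches sent)


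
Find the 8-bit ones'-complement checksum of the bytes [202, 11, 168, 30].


Sum = 411 mod 256 = 155
Complement = 100

100


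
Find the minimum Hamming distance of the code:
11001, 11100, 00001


Comparing all pairs, minimum distance: 2
Can detect 1 errors, correct 0 errors

2


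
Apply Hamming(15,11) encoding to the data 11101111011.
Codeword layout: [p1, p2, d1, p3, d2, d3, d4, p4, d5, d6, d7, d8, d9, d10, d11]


Parity bits: p1=1, p2=0, p3=1, p4=0

101111001111011


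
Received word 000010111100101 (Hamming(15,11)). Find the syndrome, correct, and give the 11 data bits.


Syndrome = 11: error at position 11

Data: 01011110101 (corrected bit 11)


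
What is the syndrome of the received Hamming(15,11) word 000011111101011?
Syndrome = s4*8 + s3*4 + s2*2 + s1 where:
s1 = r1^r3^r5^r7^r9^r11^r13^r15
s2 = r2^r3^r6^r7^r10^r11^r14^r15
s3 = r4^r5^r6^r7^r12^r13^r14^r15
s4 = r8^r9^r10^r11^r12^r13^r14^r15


s1=0, s2=1, s3=0, s4=0

Syndrome = 2 (error at position 2)


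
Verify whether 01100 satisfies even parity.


Number of 1s: 2

Yes, parity is correct (2 ones)


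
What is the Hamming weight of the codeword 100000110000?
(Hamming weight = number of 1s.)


Counting 1s in 100000110000

3


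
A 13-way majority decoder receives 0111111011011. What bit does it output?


Ones: 10 out of 13
Threshold: 7

1 (10/13 voted 1)


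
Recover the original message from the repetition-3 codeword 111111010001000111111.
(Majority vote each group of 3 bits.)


Groups: 111, 111, 010, 001, 000, 111, 111
Majority votes: 1100011

1100011


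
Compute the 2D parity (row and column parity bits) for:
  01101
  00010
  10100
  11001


Row parities: 1101
Column parities: 00010

Row P: 1101, Col P: 00010, Corner: 1


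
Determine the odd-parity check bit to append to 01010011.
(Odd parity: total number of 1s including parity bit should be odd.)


Number of 1s in data: 4
Parity bit: 1

1


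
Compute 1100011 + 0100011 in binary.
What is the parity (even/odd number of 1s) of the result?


1100011 = 99
0100011 = 35
Sum = 134 = 10000110
1s count = 3

odd parity (3 ones in 10000110)


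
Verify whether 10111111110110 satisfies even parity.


Number of 1s: 11

No, parity error (11 ones)


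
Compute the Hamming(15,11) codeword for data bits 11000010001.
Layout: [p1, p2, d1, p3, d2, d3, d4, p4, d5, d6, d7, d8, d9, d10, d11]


Parity bits: p1=0, p2=1, p3=0, p4=0

011010000010001


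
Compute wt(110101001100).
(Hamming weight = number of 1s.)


Counting 1s in 110101001100

6


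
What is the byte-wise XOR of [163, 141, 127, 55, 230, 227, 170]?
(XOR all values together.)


XOR chain: 163 ^ 141 ^ 127 ^ 55 ^ 230 ^ 227 ^ 170 = 201

201


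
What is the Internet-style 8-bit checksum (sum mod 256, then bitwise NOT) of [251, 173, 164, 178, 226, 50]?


Sum = 1042 mod 256 = 18
Complement = 237

237


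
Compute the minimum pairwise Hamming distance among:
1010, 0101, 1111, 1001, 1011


Comparing all pairs, minimum distance: 1
Can detect 0 errors, correct 0 errors

1


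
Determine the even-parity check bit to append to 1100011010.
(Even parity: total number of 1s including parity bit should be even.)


Number of 1s in data: 5
Parity bit: 1

1


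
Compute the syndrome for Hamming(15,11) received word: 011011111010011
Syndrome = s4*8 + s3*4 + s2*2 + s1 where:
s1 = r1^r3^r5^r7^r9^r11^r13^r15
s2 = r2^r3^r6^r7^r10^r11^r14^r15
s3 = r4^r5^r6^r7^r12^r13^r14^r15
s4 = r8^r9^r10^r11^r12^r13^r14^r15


s1=0, s2=1, s3=1, s4=1

Syndrome = 14 (error at position 14)


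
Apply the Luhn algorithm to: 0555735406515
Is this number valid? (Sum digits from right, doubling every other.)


Luhn sum = 48
48 mod 10 = 8

Invalid (Luhn sum mod 10 = 8)


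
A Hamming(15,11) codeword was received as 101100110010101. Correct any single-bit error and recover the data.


Syndrome = 0: no error detected

Data: 10010010101 (no errors)


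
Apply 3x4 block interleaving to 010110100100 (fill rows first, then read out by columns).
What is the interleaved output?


Matrix:
  0101
  1010
  0100
Read columns: 010101010100

010101010100


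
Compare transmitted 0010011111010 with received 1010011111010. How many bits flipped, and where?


XOR: 1000000000000

1 error(s) at position(s): 0


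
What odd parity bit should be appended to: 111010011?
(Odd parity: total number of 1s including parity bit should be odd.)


Number of 1s in data: 6
Parity bit: 1

1


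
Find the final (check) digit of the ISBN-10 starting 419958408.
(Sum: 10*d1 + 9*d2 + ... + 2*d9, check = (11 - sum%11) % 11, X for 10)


Weighted sum: 286
286 mod 11 = 0

Check digit: 0


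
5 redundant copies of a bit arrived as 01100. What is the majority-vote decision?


Ones: 2 out of 5
Threshold: 3

0 (2/5 voted 1)


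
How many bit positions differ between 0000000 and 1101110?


XOR: 1101110
Count of 1s: 5

5


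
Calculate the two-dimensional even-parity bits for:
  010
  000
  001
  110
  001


Row parities: 10101
Column parities: 100

Row P: 10101, Col P: 100, Corner: 1


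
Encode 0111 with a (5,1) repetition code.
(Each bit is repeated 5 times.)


Each bit -> 5 copies

00000111111111111111


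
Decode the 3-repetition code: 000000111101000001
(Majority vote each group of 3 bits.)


Groups: 000, 000, 111, 101, 000, 001
Majority votes: 001100

001100


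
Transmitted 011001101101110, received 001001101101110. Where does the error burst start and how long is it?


XOR: 010000000000000

Burst at position 1, length 1


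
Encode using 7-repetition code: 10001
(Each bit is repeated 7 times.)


Each bit -> 7 copies

11111110000000000000000000001111111


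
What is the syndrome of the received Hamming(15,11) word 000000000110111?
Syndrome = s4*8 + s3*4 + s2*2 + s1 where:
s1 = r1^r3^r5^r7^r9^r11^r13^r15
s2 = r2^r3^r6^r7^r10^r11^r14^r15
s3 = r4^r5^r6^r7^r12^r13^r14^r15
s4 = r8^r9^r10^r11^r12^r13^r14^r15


s1=1, s2=0, s3=1, s4=1

Syndrome = 13 (error at position 13)


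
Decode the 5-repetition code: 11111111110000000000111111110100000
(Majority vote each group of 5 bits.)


Groups: 11111, 11111, 00000, 00000, 11111, 11101, 00000
Majority votes: 1100110

1100110


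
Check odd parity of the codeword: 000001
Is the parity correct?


Number of 1s: 1

Yes, parity is correct (1 ones)


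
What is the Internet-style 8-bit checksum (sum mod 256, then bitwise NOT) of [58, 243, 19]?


Sum = 320 mod 256 = 64
Complement = 191

191


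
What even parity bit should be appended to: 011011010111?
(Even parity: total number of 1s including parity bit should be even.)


Number of 1s in data: 8
Parity bit: 0

0


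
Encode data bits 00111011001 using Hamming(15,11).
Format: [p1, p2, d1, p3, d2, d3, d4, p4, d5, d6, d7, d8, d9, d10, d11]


Parity bits: p1=0, p2=0, p3=0, p4=0

000001101011001


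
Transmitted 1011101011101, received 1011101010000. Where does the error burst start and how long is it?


XOR: 0000000001101

Burst at position 9, length 4


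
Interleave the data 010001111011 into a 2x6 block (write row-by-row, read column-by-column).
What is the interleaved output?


Matrix:
  010001
  111011
Read columns: 011101000111

011101000111


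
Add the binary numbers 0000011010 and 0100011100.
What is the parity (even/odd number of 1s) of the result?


0000011010 = 26
0100011100 = 284
Sum = 310 = 100110110
1s count = 5

odd parity (5 ones in 100110110)


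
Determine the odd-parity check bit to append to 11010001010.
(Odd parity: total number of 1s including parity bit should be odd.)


Number of 1s in data: 5
Parity bit: 0

0


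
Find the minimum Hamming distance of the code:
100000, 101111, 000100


Comparing all pairs, minimum distance: 2
Can detect 1 errors, correct 0 errors

2


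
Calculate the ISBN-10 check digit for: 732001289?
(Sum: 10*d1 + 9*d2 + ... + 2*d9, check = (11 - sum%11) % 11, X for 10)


Weighted sum: 168
168 mod 11 = 3

Check digit: 8


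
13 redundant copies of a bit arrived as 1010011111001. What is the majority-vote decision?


Ones: 8 out of 13
Threshold: 7

1 (8/13 voted 1)


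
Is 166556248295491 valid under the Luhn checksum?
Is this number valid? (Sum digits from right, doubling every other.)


Luhn sum = 65
65 mod 10 = 5

Invalid (Luhn sum mod 10 = 5)


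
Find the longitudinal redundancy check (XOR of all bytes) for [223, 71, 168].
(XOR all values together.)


XOR chain: 223 ^ 71 ^ 168 = 48

48


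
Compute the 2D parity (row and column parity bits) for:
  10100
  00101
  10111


Row parities: 000
Column parities: 00110

Row P: 000, Col P: 00110, Corner: 0


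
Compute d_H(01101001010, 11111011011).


XOR: 10010010001
Count of 1s: 4

4


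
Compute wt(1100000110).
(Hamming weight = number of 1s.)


Counting 1s in 1100000110

4


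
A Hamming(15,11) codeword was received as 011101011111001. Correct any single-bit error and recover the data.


Syndrome = 0: no error detected

Data: 10101111001 (no errors)


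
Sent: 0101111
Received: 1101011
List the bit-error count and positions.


XOR: 1000100

2 error(s) at position(s): 0, 4


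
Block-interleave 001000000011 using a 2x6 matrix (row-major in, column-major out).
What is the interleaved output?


Matrix:
  001000
  000011
Read columns: 000010000101

000010000101


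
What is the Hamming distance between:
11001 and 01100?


XOR: 10101
Count of 1s: 3

3


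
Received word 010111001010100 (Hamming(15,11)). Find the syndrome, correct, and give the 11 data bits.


Syndrome = 10: error at position 10

Data: 01101110100 (corrected bit 10)


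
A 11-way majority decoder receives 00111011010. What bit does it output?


Ones: 6 out of 11
Threshold: 6

1 (6/11 voted 1)


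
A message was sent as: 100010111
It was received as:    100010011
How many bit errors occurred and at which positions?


XOR: 000000100

1 error(s) at position(s): 6


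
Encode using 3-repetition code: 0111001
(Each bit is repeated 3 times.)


Each bit -> 3 copies

000111111111000000111


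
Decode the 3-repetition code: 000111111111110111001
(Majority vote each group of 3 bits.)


Groups: 000, 111, 111, 111, 110, 111, 001
Majority votes: 0111110

0111110


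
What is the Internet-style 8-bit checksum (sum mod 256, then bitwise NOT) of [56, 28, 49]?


Sum = 133 mod 256 = 133
Complement = 122

122


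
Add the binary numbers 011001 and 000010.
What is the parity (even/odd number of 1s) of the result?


011001 = 25
000010 = 2
Sum = 27 = 11011
1s count = 4

even parity (4 ones in 11011)


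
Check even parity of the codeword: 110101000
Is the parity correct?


Number of 1s: 4

Yes, parity is correct (4 ones)


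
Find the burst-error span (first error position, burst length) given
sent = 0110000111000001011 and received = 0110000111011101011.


XOR: 0000000000011100000

Burst at position 11, length 3


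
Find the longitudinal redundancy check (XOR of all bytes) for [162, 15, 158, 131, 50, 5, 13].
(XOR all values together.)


XOR chain: 162 ^ 15 ^ 158 ^ 131 ^ 50 ^ 5 ^ 13 = 138

138


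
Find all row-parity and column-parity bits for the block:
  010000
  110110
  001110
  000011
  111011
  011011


Row parities: 101010
Column parities: 001011

Row P: 101010, Col P: 001011, Corner: 1


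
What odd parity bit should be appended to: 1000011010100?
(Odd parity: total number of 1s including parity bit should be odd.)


Number of 1s in data: 5
Parity bit: 0

0


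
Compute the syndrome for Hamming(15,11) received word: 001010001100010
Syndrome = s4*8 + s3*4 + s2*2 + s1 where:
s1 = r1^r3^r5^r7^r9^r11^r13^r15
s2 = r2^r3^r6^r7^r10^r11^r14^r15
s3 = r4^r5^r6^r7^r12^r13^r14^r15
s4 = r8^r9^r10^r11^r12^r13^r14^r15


s1=1, s2=1, s3=0, s4=1

Syndrome = 11 (error at position 11)


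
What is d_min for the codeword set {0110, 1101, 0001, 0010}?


Comparing all pairs, minimum distance: 1
Can detect 0 errors, correct 0 errors

1


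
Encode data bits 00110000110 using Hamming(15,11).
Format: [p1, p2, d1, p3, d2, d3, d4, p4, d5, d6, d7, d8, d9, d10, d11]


Parity bits: p1=0, p2=1, p3=0, p4=0

010001100000110


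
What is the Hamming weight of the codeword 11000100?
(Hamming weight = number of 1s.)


Counting 1s in 11000100

3


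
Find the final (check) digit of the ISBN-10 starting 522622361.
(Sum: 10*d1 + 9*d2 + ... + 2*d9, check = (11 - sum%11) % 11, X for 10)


Weighted sum: 180
180 mod 11 = 4

Check digit: 7


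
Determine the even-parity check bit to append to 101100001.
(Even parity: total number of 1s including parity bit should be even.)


Number of 1s in data: 4
Parity bit: 0

0


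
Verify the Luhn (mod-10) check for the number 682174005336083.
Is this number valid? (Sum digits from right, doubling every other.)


Luhn sum = 59
59 mod 10 = 9

Invalid (Luhn sum mod 10 = 9)


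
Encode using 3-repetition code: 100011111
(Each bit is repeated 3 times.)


Each bit -> 3 copies

111000000000111111111111111


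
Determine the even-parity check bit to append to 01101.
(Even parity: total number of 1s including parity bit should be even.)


Number of 1s in data: 3
Parity bit: 1

1


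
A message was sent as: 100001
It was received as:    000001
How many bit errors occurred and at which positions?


XOR: 100000

1 error(s) at position(s): 0


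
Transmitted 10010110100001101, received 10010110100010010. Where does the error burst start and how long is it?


XOR: 00000000000011111

Burst at position 12, length 5


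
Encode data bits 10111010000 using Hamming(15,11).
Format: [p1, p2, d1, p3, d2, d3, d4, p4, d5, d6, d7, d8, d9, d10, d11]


Parity bits: p1=0, p2=0, p3=0, p4=0

001001101010000


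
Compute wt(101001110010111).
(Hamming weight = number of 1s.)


Counting 1s in 101001110010111

9


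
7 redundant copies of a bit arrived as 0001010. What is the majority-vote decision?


Ones: 2 out of 7
Threshold: 4

0 (2/7 voted 1)


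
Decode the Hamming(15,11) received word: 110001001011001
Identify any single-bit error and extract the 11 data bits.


Syndrome = 4: error at position 4

Data: 00101011001 (corrected bit 4)


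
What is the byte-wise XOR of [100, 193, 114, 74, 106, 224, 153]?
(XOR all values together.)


XOR chain: 100 ^ 193 ^ 114 ^ 74 ^ 106 ^ 224 ^ 153 = 142

142


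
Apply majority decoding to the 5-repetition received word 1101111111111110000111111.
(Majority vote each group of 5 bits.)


Groups: 11011, 11111, 11111, 00001, 11111
Majority votes: 11101

11101


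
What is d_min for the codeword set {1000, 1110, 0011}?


Comparing all pairs, minimum distance: 2
Can detect 1 errors, correct 0 errors

2


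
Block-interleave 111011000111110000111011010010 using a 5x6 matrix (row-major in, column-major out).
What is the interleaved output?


Matrix:
  111011
  000111
  110000
  111011
  010010
Read columns: 101101011110010010001101111010

101101011110010010001101111010


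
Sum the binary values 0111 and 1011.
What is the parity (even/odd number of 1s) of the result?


0111 = 7
1011 = 11
Sum = 18 = 10010
1s count = 2

even parity (2 ones in 10010)


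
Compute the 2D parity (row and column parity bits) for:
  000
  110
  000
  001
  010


Row parities: 00011
Column parities: 101

Row P: 00011, Col P: 101, Corner: 0


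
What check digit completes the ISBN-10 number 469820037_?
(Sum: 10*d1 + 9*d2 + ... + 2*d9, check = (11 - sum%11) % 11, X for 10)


Weighted sum: 257
257 mod 11 = 4

Check digit: 7


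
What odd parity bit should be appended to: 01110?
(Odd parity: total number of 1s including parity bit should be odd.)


Number of 1s in data: 3
Parity bit: 0

0


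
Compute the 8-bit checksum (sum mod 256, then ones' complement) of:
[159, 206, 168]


Sum = 533 mod 256 = 21
Complement = 234

234


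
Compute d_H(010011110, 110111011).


XOR: 100100101
Count of 1s: 4

4


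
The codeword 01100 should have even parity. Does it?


Number of 1s: 2

Yes, parity is correct (2 ones)


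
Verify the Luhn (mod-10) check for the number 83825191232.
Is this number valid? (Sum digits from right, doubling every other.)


Luhn sum = 54
54 mod 10 = 4

Invalid (Luhn sum mod 10 = 4)


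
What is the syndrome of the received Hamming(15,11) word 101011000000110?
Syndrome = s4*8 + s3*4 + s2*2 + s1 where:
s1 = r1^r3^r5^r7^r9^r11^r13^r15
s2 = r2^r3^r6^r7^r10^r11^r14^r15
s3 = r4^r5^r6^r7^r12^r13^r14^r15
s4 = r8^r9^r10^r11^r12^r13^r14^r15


s1=0, s2=1, s3=0, s4=0

Syndrome = 2 (error at position 2)


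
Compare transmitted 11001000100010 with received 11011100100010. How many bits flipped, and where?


XOR: 00010100000000

2 error(s) at position(s): 3, 5


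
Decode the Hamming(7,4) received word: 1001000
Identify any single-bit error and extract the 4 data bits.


Syndrome = 5: error at position 5

Data: 0100 (corrected bit 5)


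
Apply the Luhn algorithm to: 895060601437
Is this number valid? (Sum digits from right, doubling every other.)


Luhn sum = 42
42 mod 10 = 2

Invalid (Luhn sum mod 10 = 2)


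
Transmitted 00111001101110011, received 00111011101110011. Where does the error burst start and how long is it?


XOR: 00000010000000000

Burst at position 6, length 1


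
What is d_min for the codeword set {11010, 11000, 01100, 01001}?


Comparing all pairs, minimum distance: 1
Can detect 0 errors, correct 0 errors

1


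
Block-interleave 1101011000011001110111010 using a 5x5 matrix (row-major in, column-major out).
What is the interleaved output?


Matrix:
  11010
  11000
  01100
  11101
  11010
Read columns: 1101111111001101000100010

1101111111001101000100010


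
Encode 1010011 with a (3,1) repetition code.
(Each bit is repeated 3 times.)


Each bit -> 3 copies

111000111000000111111


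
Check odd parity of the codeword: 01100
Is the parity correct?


Number of 1s: 2

No, parity error (2 ones)


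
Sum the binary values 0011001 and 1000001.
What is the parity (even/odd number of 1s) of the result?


0011001 = 25
1000001 = 65
Sum = 90 = 1011010
1s count = 4

even parity (4 ones in 1011010)


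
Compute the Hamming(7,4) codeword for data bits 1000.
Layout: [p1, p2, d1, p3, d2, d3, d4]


Parity bits: p1=1, p2=1, p3=0

1110000


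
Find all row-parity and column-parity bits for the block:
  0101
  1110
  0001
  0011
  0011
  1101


Row parities: 011001
Column parities: 0111

Row P: 011001, Col P: 0111, Corner: 1


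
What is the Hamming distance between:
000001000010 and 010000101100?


XOR: 010001101110
Count of 1s: 6

6


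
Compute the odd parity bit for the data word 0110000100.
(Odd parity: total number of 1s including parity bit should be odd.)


Number of 1s in data: 3
Parity bit: 0

0


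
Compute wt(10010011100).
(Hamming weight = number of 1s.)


Counting 1s in 10010011100

5


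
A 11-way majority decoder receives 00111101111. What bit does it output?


Ones: 8 out of 11
Threshold: 6

1 (8/11 voted 1)


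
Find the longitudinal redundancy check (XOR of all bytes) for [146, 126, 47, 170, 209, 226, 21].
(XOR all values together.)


XOR chain: 146 ^ 126 ^ 47 ^ 170 ^ 209 ^ 226 ^ 21 = 79

79


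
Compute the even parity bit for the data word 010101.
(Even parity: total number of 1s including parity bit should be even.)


Number of 1s in data: 3
Parity bit: 1

1


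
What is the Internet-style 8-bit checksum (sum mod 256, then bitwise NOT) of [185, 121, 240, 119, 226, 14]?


Sum = 905 mod 256 = 137
Complement = 118

118


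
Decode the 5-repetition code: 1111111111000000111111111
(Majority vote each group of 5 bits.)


Groups: 11111, 11111, 00000, 01111, 11111
Majority votes: 11011

11011


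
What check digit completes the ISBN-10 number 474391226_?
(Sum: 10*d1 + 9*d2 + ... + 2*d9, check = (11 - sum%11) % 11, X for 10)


Weighted sum: 241
241 mod 11 = 10

Check digit: 1


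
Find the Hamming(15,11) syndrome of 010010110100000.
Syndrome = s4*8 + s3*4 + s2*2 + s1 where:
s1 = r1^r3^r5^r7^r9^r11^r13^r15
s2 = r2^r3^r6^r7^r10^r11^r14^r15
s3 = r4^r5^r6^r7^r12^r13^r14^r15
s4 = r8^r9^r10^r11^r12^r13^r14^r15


s1=0, s2=1, s3=0, s4=0

Syndrome = 2 (error at position 2)


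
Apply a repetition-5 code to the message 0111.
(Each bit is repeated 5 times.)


Each bit -> 5 copies

00000111111111111111


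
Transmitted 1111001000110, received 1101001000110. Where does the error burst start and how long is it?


XOR: 0010000000000

Burst at position 2, length 1


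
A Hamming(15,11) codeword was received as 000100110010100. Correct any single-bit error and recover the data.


Syndrome = 13: error at position 13

Data: 00010010000 (corrected bit 13)


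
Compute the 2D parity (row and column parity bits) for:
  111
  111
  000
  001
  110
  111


Row parities: 110101
Column parities: 000

Row P: 110101, Col P: 000, Corner: 0


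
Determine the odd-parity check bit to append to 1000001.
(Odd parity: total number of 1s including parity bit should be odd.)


Number of 1s in data: 2
Parity bit: 1

1


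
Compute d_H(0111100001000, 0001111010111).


XOR: 0110011011111
Count of 1s: 9

9


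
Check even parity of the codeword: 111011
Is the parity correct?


Number of 1s: 5

No, parity error (5 ones)


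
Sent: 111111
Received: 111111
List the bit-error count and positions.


XOR: 000000

0 errors (received matches sent)


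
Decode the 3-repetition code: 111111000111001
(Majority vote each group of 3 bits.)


Groups: 111, 111, 000, 111, 001
Majority votes: 11010

11010


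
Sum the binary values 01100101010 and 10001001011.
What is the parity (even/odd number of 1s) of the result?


01100101010 = 810
10001001011 = 1099
Sum = 1909 = 11101110101
1s count = 8

even parity (8 ones in 11101110101)


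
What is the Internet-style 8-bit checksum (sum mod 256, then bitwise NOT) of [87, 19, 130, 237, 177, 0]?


Sum = 650 mod 256 = 138
Complement = 117

117


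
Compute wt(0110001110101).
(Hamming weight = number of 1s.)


Counting 1s in 0110001110101

7


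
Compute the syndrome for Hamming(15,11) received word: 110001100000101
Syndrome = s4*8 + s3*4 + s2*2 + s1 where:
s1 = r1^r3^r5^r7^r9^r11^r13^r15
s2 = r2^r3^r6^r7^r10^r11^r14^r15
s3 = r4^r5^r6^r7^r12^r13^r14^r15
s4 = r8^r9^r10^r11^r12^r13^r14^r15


s1=0, s2=0, s3=0, s4=0

Syndrome = 0 (no error)


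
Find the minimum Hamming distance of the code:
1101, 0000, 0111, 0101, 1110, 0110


Comparing all pairs, minimum distance: 1
Can detect 0 errors, correct 0 errors

1


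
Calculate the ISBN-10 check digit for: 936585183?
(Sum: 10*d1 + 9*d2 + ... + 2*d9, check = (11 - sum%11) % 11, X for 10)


Weighted sum: 307
307 mod 11 = 10

Check digit: 1


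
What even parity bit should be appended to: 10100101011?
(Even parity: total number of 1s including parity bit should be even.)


Number of 1s in data: 6
Parity bit: 0

0


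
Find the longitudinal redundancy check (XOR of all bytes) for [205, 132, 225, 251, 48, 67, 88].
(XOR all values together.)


XOR chain: 205 ^ 132 ^ 225 ^ 251 ^ 48 ^ 67 ^ 88 = 120

120


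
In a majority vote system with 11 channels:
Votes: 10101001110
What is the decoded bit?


Ones: 6 out of 11
Threshold: 6

1 (6/11 voted 1)


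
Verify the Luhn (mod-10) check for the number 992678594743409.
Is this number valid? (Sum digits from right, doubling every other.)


Luhn sum = 83
83 mod 10 = 3

Invalid (Luhn sum mod 10 = 3)


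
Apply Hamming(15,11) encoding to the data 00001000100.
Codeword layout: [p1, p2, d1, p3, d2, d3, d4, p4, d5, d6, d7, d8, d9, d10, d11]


Parity bits: p1=0, p2=0, p3=1, p4=0

000100001000100


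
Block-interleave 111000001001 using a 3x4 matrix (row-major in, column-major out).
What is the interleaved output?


Matrix:
  1110
  0000
  1001
Read columns: 101100100001

101100100001


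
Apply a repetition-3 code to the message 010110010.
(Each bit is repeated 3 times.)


Each bit -> 3 copies

000111000111111000000111000


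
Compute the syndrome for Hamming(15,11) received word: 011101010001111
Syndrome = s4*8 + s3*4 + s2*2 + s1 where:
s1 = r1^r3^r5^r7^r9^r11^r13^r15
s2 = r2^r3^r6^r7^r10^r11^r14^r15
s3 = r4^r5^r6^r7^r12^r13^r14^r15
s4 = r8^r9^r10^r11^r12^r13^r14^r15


s1=1, s2=1, s3=0, s4=1

Syndrome = 11 (error at position 11)


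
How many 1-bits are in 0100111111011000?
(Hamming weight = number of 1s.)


Counting 1s in 0100111111011000

9


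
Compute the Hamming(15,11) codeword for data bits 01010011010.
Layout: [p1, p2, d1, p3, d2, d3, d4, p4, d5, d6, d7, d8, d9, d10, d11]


Parity bits: p1=1, p2=1, p3=0, p4=1

110010110011010


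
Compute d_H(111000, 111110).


XOR: 000110
Count of 1s: 2

2


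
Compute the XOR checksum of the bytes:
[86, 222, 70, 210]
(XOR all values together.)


XOR chain: 86 ^ 222 ^ 70 ^ 210 = 28

28


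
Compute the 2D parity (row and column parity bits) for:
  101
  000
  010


Row parities: 001
Column parities: 111

Row P: 001, Col P: 111, Corner: 1


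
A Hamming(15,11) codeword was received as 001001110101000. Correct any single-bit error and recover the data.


Syndrome = 12: error at position 12

Data: 10110100000 (corrected bit 12)


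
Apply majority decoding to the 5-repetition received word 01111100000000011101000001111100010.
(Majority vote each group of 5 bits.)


Groups: 01111, 10000, 00000, 11101, 00000, 11111, 00010
Majority votes: 1001010

1001010


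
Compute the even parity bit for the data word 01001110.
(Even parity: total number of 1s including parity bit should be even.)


Number of 1s in data: 4
Parity bit: 0

0


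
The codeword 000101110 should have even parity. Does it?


Number of 1s: 4

Yes, parity is correct (4 ones)


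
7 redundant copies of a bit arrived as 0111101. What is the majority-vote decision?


Ones: 5 out of 7
Threshold: 4

1 (5/7 voted 1)


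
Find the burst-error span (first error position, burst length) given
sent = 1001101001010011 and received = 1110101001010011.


XOR: 0111000000000000

Burst at position 1, length 3


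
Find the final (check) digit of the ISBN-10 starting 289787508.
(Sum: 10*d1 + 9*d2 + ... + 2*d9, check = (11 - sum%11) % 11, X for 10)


Weighted sum: 332
332 mod 11 = 2

Check digit: 9


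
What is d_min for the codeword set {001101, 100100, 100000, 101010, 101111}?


Comparing all pairs, minimum distance: 1
Can detect 0 errors, correct 0 errors

1


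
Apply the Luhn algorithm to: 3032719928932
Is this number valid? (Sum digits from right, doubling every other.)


Luhn sum = 63
63 mod 10 = 3

Invalid (Luhn sum mod 10 = 3)


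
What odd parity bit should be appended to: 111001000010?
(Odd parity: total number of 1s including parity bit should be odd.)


Number of 1s in data: 5
Parity bit: 0

0


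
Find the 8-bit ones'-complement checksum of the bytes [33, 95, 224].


Sum = 352 mod 256 = 96
Complement = 159

159


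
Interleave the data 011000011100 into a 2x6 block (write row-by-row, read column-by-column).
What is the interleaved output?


Matrix:
  011000
  011100
Read columns: 001111010000

001111010000


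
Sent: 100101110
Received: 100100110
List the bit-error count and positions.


XOR: 000001000

1 error(s) at position(s): 5


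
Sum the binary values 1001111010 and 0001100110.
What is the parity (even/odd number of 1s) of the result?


1001111010 = 634
0001100110 = 102
Sum = 736 = 1011100000
1s count = 4

even parity (4 ones in 1011100000)


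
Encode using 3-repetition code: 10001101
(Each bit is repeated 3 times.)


Each bit -> 3 copies

111000000000111111000111


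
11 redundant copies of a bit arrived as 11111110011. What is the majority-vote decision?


Ones: 9 out of 11
Threshold: 6

1 (9/11 voted 1)


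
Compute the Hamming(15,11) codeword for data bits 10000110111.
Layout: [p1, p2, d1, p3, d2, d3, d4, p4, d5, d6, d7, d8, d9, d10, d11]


Parity bits: p1=0, p2=1, p3=1, p4=1

011100010110111


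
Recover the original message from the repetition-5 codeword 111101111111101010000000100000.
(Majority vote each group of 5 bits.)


Groups: 11110, 11111, 11101, 01000, 00001, 00000
Majority votes: 111000

111000


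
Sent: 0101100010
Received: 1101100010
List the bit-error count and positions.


XOR: 1000000000

1 error(s) at position(s): 0


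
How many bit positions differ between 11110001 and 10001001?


XOR: 01111000
Count of 1s: 4

4


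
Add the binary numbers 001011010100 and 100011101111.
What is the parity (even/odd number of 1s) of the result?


001011010100 = 724
100011101111 = 2287
Sum = 3011 = 101111000011
1s count = 7

odd parity (7 ones in 101111000011)


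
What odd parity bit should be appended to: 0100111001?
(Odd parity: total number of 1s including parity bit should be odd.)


Number of 1s in data: 5
Parity bit: 0

0


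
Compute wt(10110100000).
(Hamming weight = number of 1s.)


Counting 1s in 10110100000

4


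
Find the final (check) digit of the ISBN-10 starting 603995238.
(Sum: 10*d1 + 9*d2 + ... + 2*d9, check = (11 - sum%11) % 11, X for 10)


Weighted sum: 259
259 mod 11 = 6

Check digit: 5


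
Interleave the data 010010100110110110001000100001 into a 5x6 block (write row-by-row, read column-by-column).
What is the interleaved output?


Matrix:
  010010
  100110
  110110
  001000
  100001
Read columns: 011011010000010011001110000001

011011010000010011001110000001


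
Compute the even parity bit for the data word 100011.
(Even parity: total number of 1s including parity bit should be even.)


Number of 1s in data: 3
Parity bit: 1

1


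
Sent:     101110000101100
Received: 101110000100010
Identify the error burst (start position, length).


XOR: 000000000001110

Burst at position 11, length 3


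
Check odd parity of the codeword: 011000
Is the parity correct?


Number of 1s: 2

No, parity error (2 ones)


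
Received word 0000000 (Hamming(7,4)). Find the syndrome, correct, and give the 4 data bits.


Syndrome = 0: no error detected

Data: 0000 (no errors)


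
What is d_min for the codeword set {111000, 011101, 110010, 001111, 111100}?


Comparing all pairs, minimum distance: 1
Can detect 0 errors, correct 0 errors

1


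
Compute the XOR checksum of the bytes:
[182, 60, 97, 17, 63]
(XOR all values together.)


XOR chain: 182 ^ 60 ^ 97 ^ 17 ^ 63 = 197

197


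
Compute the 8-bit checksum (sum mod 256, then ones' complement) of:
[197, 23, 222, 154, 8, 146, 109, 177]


Sum = 1036 mod 256 = 12
Complement = 243

243


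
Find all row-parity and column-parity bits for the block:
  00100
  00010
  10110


Row parities: 111
Column parities: 10000

Row P: 111, Col P: 10000, Corner: 1


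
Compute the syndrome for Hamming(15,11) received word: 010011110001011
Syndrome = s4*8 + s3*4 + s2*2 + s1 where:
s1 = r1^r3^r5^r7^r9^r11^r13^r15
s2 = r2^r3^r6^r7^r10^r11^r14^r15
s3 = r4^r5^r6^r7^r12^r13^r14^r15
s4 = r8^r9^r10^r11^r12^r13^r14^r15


s1=1, s2=1, s3=0, s4=0

Syndrome = 3 (error at position 3)


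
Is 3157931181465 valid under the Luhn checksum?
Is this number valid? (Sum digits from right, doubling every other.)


Luhn sum = 55
55 mod 10 = 5

Invalid (Luhn sum mod 10 = 5)


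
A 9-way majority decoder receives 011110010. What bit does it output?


Ones: 5 out of 9
Threshold: 5

1 (5/9 voted 1)


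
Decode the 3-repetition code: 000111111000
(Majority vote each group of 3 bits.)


Groups: 000, 111, 111, 000
Majority votes: 0110

0110


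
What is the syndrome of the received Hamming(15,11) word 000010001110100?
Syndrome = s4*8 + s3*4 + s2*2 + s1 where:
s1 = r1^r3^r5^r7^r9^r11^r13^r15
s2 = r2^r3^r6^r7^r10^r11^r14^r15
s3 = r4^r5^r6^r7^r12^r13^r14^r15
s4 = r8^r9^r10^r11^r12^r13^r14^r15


s1=0, s2=0, s3=0, s4=0

Syndrome = 0 (no error)


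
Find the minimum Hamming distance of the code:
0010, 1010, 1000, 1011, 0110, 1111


Comparing all pairs, minimum distance: 1
Can detect 0 errors, correct 0 errors

1


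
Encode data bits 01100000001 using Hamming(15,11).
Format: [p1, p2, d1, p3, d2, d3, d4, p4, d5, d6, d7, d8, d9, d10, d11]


Parity bits: p1=0, p2=0, p3=1, p4=1

000111010000001


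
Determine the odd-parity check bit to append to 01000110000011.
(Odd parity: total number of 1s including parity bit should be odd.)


Number of 1s in data: 5
Parity bit: 0

0


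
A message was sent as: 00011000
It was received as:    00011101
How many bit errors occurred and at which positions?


XOR: 00000101

2 error(s) at position(s): 5, 7


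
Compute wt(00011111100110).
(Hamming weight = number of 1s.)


Counting 1s in 00011111100110

8


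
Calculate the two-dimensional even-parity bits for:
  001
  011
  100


Row parities: 101
Column parities: 110

Row P: 101, Col P: 110, Corner: 0


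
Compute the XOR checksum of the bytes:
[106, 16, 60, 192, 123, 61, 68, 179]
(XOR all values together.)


XOR chain: 106 ^ 16 ^ 60 ^ 192 ^ 123 ^ 61 ^ 68 ^ 179 = 55

55


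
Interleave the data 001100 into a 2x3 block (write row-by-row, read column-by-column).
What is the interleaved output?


Matrix:
  001
  100
Read columns: 010010

010010


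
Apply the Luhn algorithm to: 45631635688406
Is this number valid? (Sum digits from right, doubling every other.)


Luhn sum = 66
66 mod 10 = 6

Invalid (Luhn sum mod 10 = 6)


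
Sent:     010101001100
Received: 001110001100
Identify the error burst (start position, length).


XOR: 011011000000

Burst at position 1, length 5


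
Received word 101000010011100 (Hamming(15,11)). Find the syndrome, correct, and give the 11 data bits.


Syndrome = 0: no error detected

Data: 10000011100 (no errors)


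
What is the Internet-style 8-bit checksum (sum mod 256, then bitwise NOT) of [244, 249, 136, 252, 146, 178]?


Sum = 1205 mod 256 = 181
Complement = 74

74


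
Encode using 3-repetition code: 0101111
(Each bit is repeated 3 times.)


Each bit -> 3 copies

000111000111111111111


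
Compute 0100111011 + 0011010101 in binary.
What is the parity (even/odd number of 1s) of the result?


0100111011 = 315
0011010101 = 213
Sum = 528 = 1000010000
1s count = 2

even parity (2 ones in 1000010000)


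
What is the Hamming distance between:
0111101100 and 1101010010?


XOR: 1010111110
Count of 1s: 7

7


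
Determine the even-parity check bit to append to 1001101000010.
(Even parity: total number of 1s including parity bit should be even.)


Number of 1s in data: 5
Parity bit: 1

1


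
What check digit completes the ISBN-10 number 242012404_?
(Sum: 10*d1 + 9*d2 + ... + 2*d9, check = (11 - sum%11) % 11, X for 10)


Weighted sum: 112
112 mod 11 = 2

Check digit: 9
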